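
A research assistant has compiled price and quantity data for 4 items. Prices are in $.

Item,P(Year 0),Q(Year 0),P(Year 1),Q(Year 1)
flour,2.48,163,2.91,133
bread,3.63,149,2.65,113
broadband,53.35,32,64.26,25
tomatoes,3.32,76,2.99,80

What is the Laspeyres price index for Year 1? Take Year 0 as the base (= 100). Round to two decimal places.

108.54

Laspeyres price index uses base-period quantities as weights.
ΣP(Year 1)·Q(Year 0) = 2.91×163 + 2.65×149 + 64.26×32 + 2.99×76 = 474.33 + 394.85 + 2056.32 + 227.24 = 3152.74
ΣP(Year 0)·Q(Year 0) = 2.48×163 + 3.63×149 + 53.35×32 + 3.32×76 = 404.24 + 540.87 + 1707.2 + 252.32 = 2904.63
Index = 3152.74 / 2904.63 × 100 = 108.5419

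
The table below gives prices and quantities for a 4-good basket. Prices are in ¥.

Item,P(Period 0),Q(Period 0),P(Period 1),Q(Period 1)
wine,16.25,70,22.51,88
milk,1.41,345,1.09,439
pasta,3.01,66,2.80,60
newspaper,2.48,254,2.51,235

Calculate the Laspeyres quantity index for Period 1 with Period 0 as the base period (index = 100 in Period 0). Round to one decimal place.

114.7

Laspeyres quantity index uses base-period prices as weights.
ΣP(Period 0)·Q(Period 1) = 16.25×88 + 1.41×439 + 3.01×60 + 2.48×235 = 1430 + 618.99 + 180.6 + 582.8 = 2812.39
ΣP(Period 0)·Q(Period 0) = 16.25×70 + 1.41×345 + 3.01×66 + 2.48×254 = 1137.5 + 486.45 + 198.66 + 629.92 = 2452.53
Index = 2812.39 / 2452.53 × 100 = 114.6730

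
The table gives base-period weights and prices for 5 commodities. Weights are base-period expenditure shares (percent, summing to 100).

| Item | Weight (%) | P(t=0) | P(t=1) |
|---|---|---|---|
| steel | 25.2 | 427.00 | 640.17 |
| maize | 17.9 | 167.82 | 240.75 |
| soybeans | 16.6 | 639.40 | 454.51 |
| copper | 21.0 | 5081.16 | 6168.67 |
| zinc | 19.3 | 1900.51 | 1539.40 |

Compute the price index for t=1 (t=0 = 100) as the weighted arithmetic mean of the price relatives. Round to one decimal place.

steel: 25.2 × (640.17/427.00) = 25.2 × 1.499227 = 37.7805
maize: 17.9 × (240.75/167.82) = 17.9 × 1.434573 = 25.6789
soybeans: 16.6 × (454.51/639.40) = 16.6 × 0.710838 = 11.7999
copper: 21.0 × (6168.67/5081.16) = 21.0 × 1.214028 = 25.4946
zinc: 19.3 × (1539.40/1900.51) = 19.3 × 0.809993 = 15.6329
Index = Σ wᵢ·(p₁ᵢ/p₀ᵢ) = 37.7805 + 25.6789 + 11.7999 + 25.4946 + 15.6329 = 116.3867

116.4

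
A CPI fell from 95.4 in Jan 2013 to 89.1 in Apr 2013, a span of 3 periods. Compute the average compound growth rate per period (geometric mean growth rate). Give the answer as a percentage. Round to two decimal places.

Growth factor = (89.1/95.4)^(1/3) = (0.933962)^(1/3) = 0.977484
Growth rate = 0.977484 − 1 = -0.022516 = -2.2516%

-2.25%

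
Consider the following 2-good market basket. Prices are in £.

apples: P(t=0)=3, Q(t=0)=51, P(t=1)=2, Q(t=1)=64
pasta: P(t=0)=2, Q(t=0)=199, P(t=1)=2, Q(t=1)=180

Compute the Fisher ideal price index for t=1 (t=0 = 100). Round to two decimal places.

89.57

Laspeyres component (base-period weights):
ΣP(t=1)Q(t=0) = 2×51 + 2×199 = 102 + 398 = 500
ΣP(t=0)Q(t=0) = 3×51 + 2×199 = 153 + 398 = 551
L = 500 / 551 × 100 = 90.7441
Paasche component (current-period weights):
ΣP(t=1)Q(t=1) = 2×64 + 2×180 = 128 + 360 = 488
ΣP(t=0)Q(t=1) = 3×64 + 2×180 = 192 + 360 = 552
P = 488 / 552 × 100 = 88.4058
Fisher = √(L × P) = √(90.7441 × 88.4058) = 89.5673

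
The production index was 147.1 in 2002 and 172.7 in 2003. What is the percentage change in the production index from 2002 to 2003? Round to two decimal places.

Change = (172.7 − 147.1) / 147.1 × 100
       = 25.6 / 147.1 × 100 = 17.4031%

17.40%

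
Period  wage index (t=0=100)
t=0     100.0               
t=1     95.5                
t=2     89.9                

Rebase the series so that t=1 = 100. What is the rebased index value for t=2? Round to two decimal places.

Rebased(t=2) = 89.9 / 95.5 × 100 = 94.1361

94.14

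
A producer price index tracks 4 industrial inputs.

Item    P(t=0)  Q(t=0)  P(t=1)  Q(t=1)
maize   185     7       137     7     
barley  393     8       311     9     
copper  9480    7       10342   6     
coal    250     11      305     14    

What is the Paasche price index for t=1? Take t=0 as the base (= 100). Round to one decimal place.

107.5

Paasche price index uses current-period quantities as weights.
ΣP(t=1)·Q(t=1) = 137×7 + 311×9 + 10342×6 + 305×14 = 959 + 2799 + 62052 + 4270 = 70080
ΣP(t=0)·Q(t=1) = 185×7 + 393×9 + 9480×6 + 250×14 = 1295 + 3537 + 56880 + 3500 = 65212
Index = 70080 / 65212 × 100 = 107.4649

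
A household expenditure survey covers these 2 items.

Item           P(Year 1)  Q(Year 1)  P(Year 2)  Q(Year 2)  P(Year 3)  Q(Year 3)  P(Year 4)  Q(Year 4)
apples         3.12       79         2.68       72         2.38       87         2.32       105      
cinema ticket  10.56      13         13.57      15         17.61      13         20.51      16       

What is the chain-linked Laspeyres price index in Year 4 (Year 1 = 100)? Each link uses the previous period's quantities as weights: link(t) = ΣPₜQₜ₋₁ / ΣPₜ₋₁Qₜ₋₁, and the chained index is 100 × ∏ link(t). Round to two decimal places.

119.36

Link Year 1→Year 2:
ΣP(Year 2)Q(Year 1) = 2.68×79 + 13.57×13 = 211.72 + 176.41 = 388.13
ΣP(Year 1)Q(Year 1) = 3.12×79 + 10.56×13 = 246.48 + 137.28 = 383.76
link = 388.13/383.76 = 1.011387
Link Year 2→Year 3:
ΣP(Year 3)Q(Year 2) = 2.38×72 + 17.61×15 = 171.36 + 264.15 = 435.51
ΣP(Year 2)Q(Year 2) = 2.68×72 + 13.57×15 = 192.96 + 203.55 = 396.51
link = 435.51/396.51 = 1.098358
Link Year 3→Year 4:
ΣP(Year 4)Q(Year 3) = 2.32×87 + 20.51×13 = 201.84 + 266.63 = 468.47
ΣP(Year 3)Q(Year 3) = 2.38×87 + 17.61×13 = 207.06 + 228.93 = 435.99
link = 468.47/435.99 = 1.074497
Chained index = 100 × 1.011387 × 1.098358 × 1.074497 = 119.3622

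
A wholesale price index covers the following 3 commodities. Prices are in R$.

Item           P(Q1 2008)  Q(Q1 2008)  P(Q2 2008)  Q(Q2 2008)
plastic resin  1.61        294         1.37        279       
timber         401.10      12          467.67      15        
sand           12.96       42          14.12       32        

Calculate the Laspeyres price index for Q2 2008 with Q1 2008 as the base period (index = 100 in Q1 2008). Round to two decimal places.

113.33

Laspeyres price index uses base-period quantities as weights.
ΣP(Q2 2008)·Q(Q1 2008) = 1.37×294 + 467.67×12 + 14.12×42 = 402.78 + 5612.04 + 593.04 = 6607.86
ΣP(Q1 2008)·Q(Q1 2008) = 1.61×294 + 401.10×12 + 12.96×42 = 473.34 + 4813.2 + 544.32 = 5830.86
Index = 6607.86 / 5830.86 × 100 = 113.3257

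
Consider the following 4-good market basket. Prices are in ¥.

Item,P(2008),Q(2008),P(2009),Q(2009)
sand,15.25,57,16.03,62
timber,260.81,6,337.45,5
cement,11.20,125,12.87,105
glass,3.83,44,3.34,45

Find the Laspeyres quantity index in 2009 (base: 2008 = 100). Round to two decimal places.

Laspeyres quantity index uses base-period prices as weights.
ΣP(2008)·Q(2009) = 15.25×62 + 260.81×5 + 11.20×105 + 3.83×45 = 945.5 + 1304.05 + 1176 + 172.35 = 3597.9
ΣP(2008)·Q(2008) = 15.25×57 + 260.81×6 + 11.20×125 + 3.83×44 = 869.25 + 1564.86 + 1400 + 168.52 = 4002.63
Index = 3597.9 / 4002.63 × 100 = 89.8884

89.89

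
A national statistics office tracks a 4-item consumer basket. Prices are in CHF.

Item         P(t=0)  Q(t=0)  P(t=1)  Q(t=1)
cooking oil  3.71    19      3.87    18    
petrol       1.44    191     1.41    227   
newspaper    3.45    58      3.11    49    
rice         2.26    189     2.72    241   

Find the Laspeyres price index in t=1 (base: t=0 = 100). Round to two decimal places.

Laspeyres price index uses base-period quantities as weights.
ΣP(t=1)·Q(t=0) = 3.87×19 + 1.41×191 + 3.11×58 + 2.72×189 = 73.53 + 269.31 + 180.38 + 514.08 = 1037.3
ΣP(t=0)·Q(t=0) = 3.71×19 + 1.44×191 + 3.45×58 + 2.26×189 = 70.49 + 275.04 + 200.1 + 427.14 = 972.77
Index = 1037.3 / 972.77 × 100 = 106.6336

106.63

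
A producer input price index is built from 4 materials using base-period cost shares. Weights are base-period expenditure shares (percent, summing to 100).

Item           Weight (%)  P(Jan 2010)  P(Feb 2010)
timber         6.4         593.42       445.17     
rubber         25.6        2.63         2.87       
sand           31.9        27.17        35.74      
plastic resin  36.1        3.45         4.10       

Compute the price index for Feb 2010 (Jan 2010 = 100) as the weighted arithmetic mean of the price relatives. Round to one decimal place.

timber: 6.4 × (445.17/593.42) = 6.4 × 0.750177 = 4.8011
rubber: 25.6 × (2.87/2.63) = 25.6 × 1.091255 = 27.9361
sand: 31.9 × (35.74/27.17) = 31.9 × 1.315421 = 41.9619
plastic resin: 36.1 × (4.10/3.45) = 36.1 × 1.188406 = 42.9014
Index = Σ wᵢ·(p₁ᵢ/p₀ᵢ) = 4.8011 + 27.9361 + 41.9619 + 42.9014 = 117.6006

117.6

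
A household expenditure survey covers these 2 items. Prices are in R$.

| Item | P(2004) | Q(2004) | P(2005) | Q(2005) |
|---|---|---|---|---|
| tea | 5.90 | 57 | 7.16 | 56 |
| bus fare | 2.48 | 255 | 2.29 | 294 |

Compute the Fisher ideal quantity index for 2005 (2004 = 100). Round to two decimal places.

108.83

Laspeyres component (base-period weights):
ΣP(2004)Q(2005) = 5.90×56 + 2.48×294 = 330.4 + 729.12 = 1059.52
ΣP(2004)Q(2004) = 5.90×57 + 2.48×255 = 336.3 + 632.4 = 968.7
L = 1059.52 / 968.7 × 100 = 109.3755
Paasche component (current-period weights):
ΣP(2005)Q(2005) = 7.16×56 + 2.29×294 = 400.96 + 673.26 = 1074.22
ΣP(2005)Q(2004) = 7.16×57 + 2.29×255 = 408.12 + 583.95 = 992.07
P = 1074.22 / 992.07 × 100 = 108.2807
Fisher = √(L × P) = √(109.3755 × 108.2807) = 108.8267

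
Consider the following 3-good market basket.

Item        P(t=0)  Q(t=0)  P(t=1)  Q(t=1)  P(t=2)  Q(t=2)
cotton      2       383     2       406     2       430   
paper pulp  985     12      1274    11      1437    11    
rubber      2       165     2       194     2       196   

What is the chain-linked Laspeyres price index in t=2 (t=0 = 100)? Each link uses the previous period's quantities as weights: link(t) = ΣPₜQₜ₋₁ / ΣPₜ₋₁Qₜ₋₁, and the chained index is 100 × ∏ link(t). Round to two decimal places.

Link t=0→t=1:
ΣP(t=1)Q(t=0) = 2×383 + 1274×12 + 2×165 = 766 + 15288 + 330 = 16384
ΣP(t=0)Q(t=0) = 2×383 + 985×12 + 2×165 = 766 + 11820 + 330 = 12916
link = 16384/12916 = 1.268504
Link t=1→t=2:
ΣP(t=2)Q(t=1) = 2×406 + 1437×11 + 2×194 = 812 + 15807 + 388 = 17007
ΣP(t=1)Q(t=1) = 2×406 + 1274×11 + 2×194 = 812 + 14014 + 388 = 15214
link = 17007/15214 = 1.117852
Chained index = 100 × 1.268504 × 1.117852 = 141.8000

141.80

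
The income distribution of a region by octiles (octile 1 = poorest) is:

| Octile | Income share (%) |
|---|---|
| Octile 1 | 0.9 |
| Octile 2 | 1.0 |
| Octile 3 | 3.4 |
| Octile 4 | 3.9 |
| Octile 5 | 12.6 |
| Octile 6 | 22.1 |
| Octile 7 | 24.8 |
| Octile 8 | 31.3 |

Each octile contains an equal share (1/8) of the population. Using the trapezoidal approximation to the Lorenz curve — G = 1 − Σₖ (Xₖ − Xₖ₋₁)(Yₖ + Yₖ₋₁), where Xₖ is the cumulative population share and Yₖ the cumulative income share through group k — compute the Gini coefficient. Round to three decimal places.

0.496

Cumulative income shares Yₖ: 0.0090, 0.0190, 0.0530, 0.0920, 0.2180, 0.4390, 0.6870, 1.0000
Σ (Xₖ−Xₖ₋₁)(Yₖ+Yₖ₋₁) = (1/8)(0.0090+0.0000) + (1/8)(0.0190+0.0090) + (1/8)(0.0530+0.0190) + (1/8)(0.0920+0.0530) + (1/8)(0.2180+0.0920) + (1/8)(0.4390+0.2180) + (1/8)(0.6870+0.4390) + (1/8)(1.0000+0.6870)
  = 0.0011 + 0.0035 + 0.0090 + 0.0181 + 0.0387 + 0.0821 + 0.1408 + 0.2109 = 0.5042
G = 1 − 0.5042 = 0.4958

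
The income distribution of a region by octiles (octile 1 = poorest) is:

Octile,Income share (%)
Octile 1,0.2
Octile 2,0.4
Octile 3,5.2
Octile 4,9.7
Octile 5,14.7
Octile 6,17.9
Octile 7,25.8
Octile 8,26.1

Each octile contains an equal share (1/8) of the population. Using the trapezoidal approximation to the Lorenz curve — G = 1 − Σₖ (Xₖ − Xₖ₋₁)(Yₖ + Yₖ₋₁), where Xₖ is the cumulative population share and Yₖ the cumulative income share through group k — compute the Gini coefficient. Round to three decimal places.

0.439

Cumulative income shares Yₖ: 0.0020, 0.0060, 0.0580, 0.1550, 0.3020, 0.4810, 0.7390, 1.0000
Σ (Xₖ−Xₖ₋₁)(Yₖ+Yₖ₋₁) = (1/8)(0.0020+0.0000) + (1/8)(0.0060+0.0020) + (1/8)(0.0580+0.0060) + (1/8)(0.1550+0.0580) + (1/8)(0.3020+0.1550) + (1/8)(0.4810+0.3020) + (1/8)(0.7390+0.4810) + (1/8)(1.0000+0.7390)
  = 0.0003 + 0.0010 + 0.0080 + 0.0266 + 0.0571 + 0.0979 + 0.1525 + 0.2174 = 0.5607
G = 1 − 0.5607 = 0.4393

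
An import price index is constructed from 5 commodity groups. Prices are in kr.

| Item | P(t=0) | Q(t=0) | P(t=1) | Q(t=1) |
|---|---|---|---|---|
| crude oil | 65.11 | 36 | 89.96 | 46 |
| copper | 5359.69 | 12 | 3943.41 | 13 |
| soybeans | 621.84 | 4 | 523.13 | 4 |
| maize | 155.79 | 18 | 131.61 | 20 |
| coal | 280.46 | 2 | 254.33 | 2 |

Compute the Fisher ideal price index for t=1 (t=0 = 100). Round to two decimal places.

76.75

Laspeyres component (base-period weights):
ΣP(t=1)Q(t=0) = 89.96×36 + 3943.41×12 + 523.13×4 + 131.61×18 + 254.33×2 = 3238.56 + 47320.92 + 2092.52 + 2368.98 + 508.66 = 55529.64
ΣP(t=0)Q(t=0) = 65.11×36 + 5359.69×12 + 621.84×4 + 155.79×18 + 280.46×2 = 2343.96 + 64316.28 + 2487.36 + 2804.22 + 560.92 = 72512.74
L = 55529.64 / 72512.74 × 100 = 76.5792
Paasche component (current-period weights):
ΣP(t=1)Q(t=1) = 89.96×46 + 3943.41×13 + 523.13×4 + 131.61×20 + 254.33×2 = 4138.16 + 51264.33 + 2092.52 + 2632.2 + 508.66 = 60635.87
ΣP(t=0)Q(t=1) = 65.11×46 + 5359.69×13 + 621.84×4 + 155.79×20 + 280.46×2 = 2995.06 + 69675.97 + 2487.36 + 3115.8 + 560.92 = 78835.11
P = 60635.87 / 78835.11 × 100 = 76.9148
Fisher = √(L × P) = √(76.5792 × 76.9148) = 76.7468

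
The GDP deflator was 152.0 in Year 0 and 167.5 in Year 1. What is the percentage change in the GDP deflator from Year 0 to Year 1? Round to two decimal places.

10.20%

Change = (167.5 − 152.0) / 152.0 × 100
       = 15.5 / 152.0 × 100 = 10.1974%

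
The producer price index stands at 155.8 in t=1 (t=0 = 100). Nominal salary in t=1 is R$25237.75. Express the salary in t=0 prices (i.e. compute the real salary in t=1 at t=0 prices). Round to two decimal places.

Real = Nominal ÷ (Index/100) = 25237.75 ÷ (155.8/100)
     = 25237.75 ÷ 1.558 = 16198.8126

16198.81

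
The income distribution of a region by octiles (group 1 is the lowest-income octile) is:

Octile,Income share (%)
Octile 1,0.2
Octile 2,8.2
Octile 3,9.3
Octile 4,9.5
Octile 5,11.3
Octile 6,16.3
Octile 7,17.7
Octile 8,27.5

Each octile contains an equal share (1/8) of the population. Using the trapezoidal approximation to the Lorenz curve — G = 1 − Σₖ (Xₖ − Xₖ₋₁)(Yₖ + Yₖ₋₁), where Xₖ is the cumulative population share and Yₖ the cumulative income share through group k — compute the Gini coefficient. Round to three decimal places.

0.327

Cumulative income shares Yₖ: 0.0020, 0.0840, 0.1770, 0.2720, 0.3850, 0.5480, 0.7250, 1.0000
Σ (Xₖ−Xₖ₋₁)(Yₖ+Yₖ₋₁) = (1/8)(0.0020+0.0000) + (1/8)(0.0840+0.0020) + (1/8)(0.1770+0.0840) + (1/8)(0.2720+0.1770) + (1/8)(0.3850+0.2720) + (1/8)(0.5480+0.3850) + (1/8)(0.7250+0.5480) + (1/8)(1.0000+0.7250)
  = 0.0003 + 0.0107 + 0.0326 + 0.0561 + 0.0821 + 0.1166 + 0.1591 + 0.2156 = 0.6733
G = 1 − 0.6733 = 0.3267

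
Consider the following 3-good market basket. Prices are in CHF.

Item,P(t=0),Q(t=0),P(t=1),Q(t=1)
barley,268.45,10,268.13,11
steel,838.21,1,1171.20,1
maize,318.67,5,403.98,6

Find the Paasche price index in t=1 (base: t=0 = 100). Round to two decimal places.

114.75

Paasche price index uses current-period quantities as weights.
ΣP(t=1)·Q(t=1) = 268.13×11 + 1171.20×1 + 403.98×6 = 2949.43 + 1171.2 + 2423.88 = 6544.51
ΣP(t=0)·Q(t=1) = 268.45×11 + 838.21×1 + 318.67×6 = 2952.95 + 838.21 + 1912.02 = 5703.18
Index = 6544.51 / 5703.18 × 100 = 114.7519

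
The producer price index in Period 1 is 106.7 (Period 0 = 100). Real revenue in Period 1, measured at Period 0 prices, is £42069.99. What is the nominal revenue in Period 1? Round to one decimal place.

44888.7

Nominal = Real × (Index/100) = 42069.99 × (106.7/100)
        = 42069.99 × 1.067 = 44888.6793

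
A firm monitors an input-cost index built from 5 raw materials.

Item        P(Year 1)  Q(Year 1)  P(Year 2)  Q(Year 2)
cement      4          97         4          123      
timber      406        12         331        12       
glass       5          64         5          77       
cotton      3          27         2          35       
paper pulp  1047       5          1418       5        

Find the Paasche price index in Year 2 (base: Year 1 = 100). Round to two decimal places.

Paasche price index uses current-period quantities as weights.
ΣP(Year 2)·Q(Year 2) = 4×123 + 331×12 + 5×77 + 2×35 + 1418×5 = 492 + 3972 + 385 + 70 + 7090 = 12009
ΣP(Year 1)·Q(Year 2) = 4×123 + 406×12 + 5×77 + 3×35 + 1047×5 = 492 + 4872 + 385 + 105 + 5235 = 11089
Index = 12009 / 11089 × 100 = 108.2965

108.30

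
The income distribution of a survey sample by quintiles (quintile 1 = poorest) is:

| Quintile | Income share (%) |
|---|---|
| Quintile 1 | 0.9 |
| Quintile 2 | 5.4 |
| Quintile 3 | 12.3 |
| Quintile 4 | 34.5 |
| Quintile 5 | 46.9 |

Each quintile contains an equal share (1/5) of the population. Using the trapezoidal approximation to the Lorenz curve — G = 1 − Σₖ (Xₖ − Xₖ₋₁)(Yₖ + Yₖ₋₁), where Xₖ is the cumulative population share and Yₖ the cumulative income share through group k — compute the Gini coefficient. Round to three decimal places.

Cumulative income shares Yₖ: 0.0090, 0.0630, 0.1860, 0.5310, 1.0000
Σ (Xₖ−Xₖ₋₁)(Yₖ+Yₖ₋₁) = (1/5)(0.0090+0.0000) + (1/5)(0.0630+0.0090) + (1/5)(0.1860+0.0630) + (1/5)(0.5310+0.1860) + (1/5)(1.0000+0.5310)
  = 0.0018 + 0.0144 + 0.0498 + 0.1434 + 0.3062 = 0.5156
G = 1 − 0.5156 = 0.4844

0.484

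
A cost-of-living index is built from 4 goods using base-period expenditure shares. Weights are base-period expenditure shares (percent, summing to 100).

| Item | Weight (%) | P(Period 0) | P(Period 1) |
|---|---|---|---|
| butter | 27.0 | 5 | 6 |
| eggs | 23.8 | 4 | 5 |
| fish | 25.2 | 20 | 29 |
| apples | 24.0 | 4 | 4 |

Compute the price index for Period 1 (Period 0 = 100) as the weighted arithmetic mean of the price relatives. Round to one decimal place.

122.7

butter: 27.0 × (6/5) = 27.0 × 1.200000 = 32.4000
eggs: 23.8 × (5/4) = 23.8 × 1.250000 = 29.7500
fish: 25.2 × (29/20) = 25.2 × 1.450000 = 36.5400
apples: 24.0 × (4/4) = 24.0 × 1.000000 = 24.0000
Index = Σ wᵢ·(p₁ᵢ/p₀ᵢ) = 32.4000 + 29.7500 + 36.5400 + 24.0000 = 122.6900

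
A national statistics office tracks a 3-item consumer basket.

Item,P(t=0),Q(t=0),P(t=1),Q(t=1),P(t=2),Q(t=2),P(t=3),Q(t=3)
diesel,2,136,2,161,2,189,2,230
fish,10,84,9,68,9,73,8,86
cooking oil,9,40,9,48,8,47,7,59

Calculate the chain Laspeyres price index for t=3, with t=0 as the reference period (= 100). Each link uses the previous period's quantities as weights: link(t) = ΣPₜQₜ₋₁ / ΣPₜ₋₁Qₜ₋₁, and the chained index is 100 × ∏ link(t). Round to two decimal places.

83.24

Link t=0→t=1:
ΣP(t=1)Q(t=0) = 2×136 + 9×84 + 9×40 = 272 + 756 + 360 = 1388
ΣP(t=0)Q(t=0) = 2×136 + 10×84 + 9×40 = 272 + 840 + 360 = 1472
link = 1388/1472 = 0.942935
Link t=1→t=2:
ΣP(t=2)Q(t=1) = 2×161 + 9×68 + 8×48 = 322 + 612 + 384 = 1318
ΣP(t=1)Q(t=1) = 2×161 + 9×68 + 9×48 = 322 + 612 + 432 = 1366
link = 1318/1366 = 0.964861
Link t=2→t=3:
ΣP(t=3)Q(t=2) = 2×189 + 8×73 + 7×47 = 378 + 584 + 329 = 1291
ΣP(t=2)Q(t=2) = 2×189 + 9×73 + 8×47 = 378 + 657 + 376 = 1411
link = 1291/1411 = 0.914954
Chained index = 100 × 0.942935 × 0.964861 × 0.914954 = 83.2426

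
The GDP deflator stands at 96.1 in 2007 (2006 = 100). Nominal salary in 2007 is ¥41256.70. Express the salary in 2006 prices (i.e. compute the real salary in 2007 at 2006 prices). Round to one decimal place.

Real = Nominal ÷ (Index/100) = 41256.70 ÷ (96.1/100)
     = 41256.70 ÷ 0.961 = 42931.0094

42931.0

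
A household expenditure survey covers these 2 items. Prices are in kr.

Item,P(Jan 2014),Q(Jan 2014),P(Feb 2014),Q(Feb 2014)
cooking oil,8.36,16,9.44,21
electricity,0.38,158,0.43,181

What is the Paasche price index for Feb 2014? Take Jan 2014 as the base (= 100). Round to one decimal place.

Paasche price index uses current-period quantities as weights.
ΣP(Feb 2014)·Q(Feb 2014) = 9.44×21 + 0.43×181 = 198.24 + 77.83 = 276.07
ΣP(Jan 2014)·Q(Feb 2014) = 8.36×21 + 0.38×181 = 175.56 + 68.78 = 244.34
Index = 276.07 / 244.34 × 100 = 112.9860

113.0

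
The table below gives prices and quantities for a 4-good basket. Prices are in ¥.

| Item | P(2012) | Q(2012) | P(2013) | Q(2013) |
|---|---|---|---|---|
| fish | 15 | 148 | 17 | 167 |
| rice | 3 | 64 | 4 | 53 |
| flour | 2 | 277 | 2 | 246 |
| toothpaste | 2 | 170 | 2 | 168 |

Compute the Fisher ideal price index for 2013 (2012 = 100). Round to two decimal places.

110.99

Laspeyres component (base-period weights):
ΣP(2013)Q(2012) = 17×148 + 4×64 + 2×277 + 2×170 = 2516 + 256 + 554 + 340 = 3666
ΣP(2012)Q(2012) = 15×148 + 3×64 + 2×277 + 2×170 = 2220 + 192 + 554 + 340 = 3306
L = 3666 / 3306 × 100 = 110.8893
Paasche component (current-period weights):
ΣP(2013)Q(2013) = 17×167 + 4×53 + 2×246 + 2×168 = 2839 + 212 + 492 + 336 = 3879
ΣP(2012)Q(2013) = 15×167 + 3×53 + 2×246 + 2×168 = 2505 + 159 + 492 + 336 = 3492
P = 3879 / 3492 × 100 = 111.0825
Fisher = √(L × P) = √(110.8893 × 111.0825) = 110.9858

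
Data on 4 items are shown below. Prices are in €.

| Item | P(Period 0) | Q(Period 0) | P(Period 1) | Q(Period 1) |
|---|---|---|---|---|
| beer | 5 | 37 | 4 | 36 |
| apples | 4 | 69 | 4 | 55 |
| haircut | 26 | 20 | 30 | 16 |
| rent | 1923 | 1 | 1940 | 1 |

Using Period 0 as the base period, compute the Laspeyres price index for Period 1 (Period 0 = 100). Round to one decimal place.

Laspeyres price index uses base-period quantities as weights.
ΣP(Period 1)·Q(Period 0) = 4×37 + 4×69 + 30×20 + 1940×1 = 148 + 276 + 600 + 1940 = 2964
ΣP(Period 0)·Q(Period 0) = 5×37 + 4×69 + 26×20 + 1923×1 = 185 + 276 + 520 + 1923 = 2904
Index = 2964 / 2904 × 100 = 102.0661

102.1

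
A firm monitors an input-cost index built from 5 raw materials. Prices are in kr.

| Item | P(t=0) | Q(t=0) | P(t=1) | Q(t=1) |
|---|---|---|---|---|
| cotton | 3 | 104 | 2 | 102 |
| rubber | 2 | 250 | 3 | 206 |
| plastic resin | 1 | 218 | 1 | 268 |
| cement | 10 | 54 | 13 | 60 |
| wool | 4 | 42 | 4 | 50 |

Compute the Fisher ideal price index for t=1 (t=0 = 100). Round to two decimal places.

116.81

Laspeyres component (base-period weights):
ΣP(t=1)Q(t=0) = 2×104 + 3×250 + 1×218 + 13×54 + 4×42 = 208 + 750 + 218 + 702 + 168 = 2046
ΣP(t=0)Q(t=0) = 3×104 + 2×250 + 1×218 + 10×54 + 4×42 = 312 + 500 + 218 + 540 + 168 = 1738
L = 2046 / 1738 × 100 = 117.7215
Paasche component (current-period weights):
ΣP(t=1)Q(t=1) = 2×102 + 3×206 + 1×268 + 13×60 + 4×50 = 204 + 618 + 268 + 780 + 200 = 2070
ΣP(t=0)Q(t=1) = 3×102 + 2×206 + 1×268 + 10×60 + 4×50 = 306 + 412 + 268 + 600 + 200 = 1786
P = 2070 / 1786 × 100 = 115.9015
Fisher = √(L × P) = √(117.7215 × 115.9015) = 116.8079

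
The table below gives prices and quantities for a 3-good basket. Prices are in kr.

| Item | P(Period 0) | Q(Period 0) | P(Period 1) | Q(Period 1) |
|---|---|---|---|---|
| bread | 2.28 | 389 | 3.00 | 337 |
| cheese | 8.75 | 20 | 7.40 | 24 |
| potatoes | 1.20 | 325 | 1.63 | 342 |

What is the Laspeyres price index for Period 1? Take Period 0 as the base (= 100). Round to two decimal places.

Laspeyres price index uses base-period quantities as weights.
ΣP(Period 1)·Q(Period 0) = 3.00×389 + 7.40×20 + 1.63×325 = 1167 + 148 + 529.75 = 1844.75
ΣP(Period 0)·Q(Period 0) = 2.28×389 + 8.75×20 + 1.20×325 = 886.92 + 175 + 390 = 1451.92
Index = 1844.75 / 1451.92 × 100 = 127.0559

127.06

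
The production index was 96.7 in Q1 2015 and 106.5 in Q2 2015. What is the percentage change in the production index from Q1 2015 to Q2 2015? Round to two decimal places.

10.13%

Change = (106.5 − 96.7) / 96.7 × 100
       = 9.8 / 96.7 × 100 = 10.1344%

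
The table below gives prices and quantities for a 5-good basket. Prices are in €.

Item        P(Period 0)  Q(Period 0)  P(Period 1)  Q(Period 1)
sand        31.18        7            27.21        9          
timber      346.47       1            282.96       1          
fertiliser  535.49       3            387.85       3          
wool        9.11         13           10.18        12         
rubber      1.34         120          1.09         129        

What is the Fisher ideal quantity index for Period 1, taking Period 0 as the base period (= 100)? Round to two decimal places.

Laspeyres component (base-period weights):
ΣP(Period 0)Q(Period 1) = 31.18×9 + 346.47×1 + 535.49×3 + 9.11×12 + 1.34×129 = 280.62 + 346.47 + 1606.47 + 109.32 + 172.86 = 2515.74
ΣP(Period 0)Q(Period 0) = 31.18×7 + 346.47×1 + 535.49×3 + 9.11×13 + 1.34×120 = 218.26 + 346.47 + 1606.47 + 118.43 + 160.8 = 2450.43
L = 2515.74 / 2450.43 × 100 = 102.6652
Paasche component (current-period weights):
ΣP(Period 1)Q(Period 1) = 27.21×9 + 282.96×1 + 387.85×3 + 10.18×12 + 1.09×129 = 244.89 + 282.96 + 1163.55 + 122.16 + 140.61 = 1954.17
ΣP(Period 1)Q(Period 0) = 27.21×7 + 282.96×1 + 387.85×3 + 10.18×13 + 1.09×120 = 190.47 + 282.96 + 1163.55 + 132.34 + 130.8 = 1900.12
P = 1954.17 / 1900.12 × 100 = 102.8446
Fisher = √(L × P) = √(102.6652 × 102.8446) = 102.7549

102.75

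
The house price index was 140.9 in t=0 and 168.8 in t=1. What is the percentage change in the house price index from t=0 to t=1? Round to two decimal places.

Change = (168.8 − 140.9) / 140.9 × 100
       = 27.9 / 140.9 × 100 = 19.8013%

19.80%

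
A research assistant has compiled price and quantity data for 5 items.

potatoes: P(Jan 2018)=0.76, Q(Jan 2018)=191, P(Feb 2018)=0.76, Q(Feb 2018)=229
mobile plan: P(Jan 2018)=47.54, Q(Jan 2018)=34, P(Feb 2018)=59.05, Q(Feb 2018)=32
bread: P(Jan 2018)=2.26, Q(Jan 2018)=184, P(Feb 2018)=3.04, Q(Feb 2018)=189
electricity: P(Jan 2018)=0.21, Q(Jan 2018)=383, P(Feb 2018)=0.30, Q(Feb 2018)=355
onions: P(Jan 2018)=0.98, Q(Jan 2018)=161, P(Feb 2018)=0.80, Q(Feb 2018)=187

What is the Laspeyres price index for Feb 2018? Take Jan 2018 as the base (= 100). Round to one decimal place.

122.4

Laspeyres price index uses base-period quantities as weights.
ΣP(Feb 2018)·Q(Jan 2018) = 0.76×191 + 59.05×34 + 3.04×184 + 0.30×383 + 0.80×161 = 145.16 + 2007.7 + 559.36 + 114.9 + 128.8 = 2955.92
ΣP(Jan 2018)·Q(Jan 2018) = 0.76×191 + 47.54×34 + 2.26×184 + 0.21×383 + 0.98×161 = 145.16 + 1616.36 + 415.84 + 80.43 + 157.78 = 2415.57
Index = 2955.92 / 2415.57 × 100 = 122.3695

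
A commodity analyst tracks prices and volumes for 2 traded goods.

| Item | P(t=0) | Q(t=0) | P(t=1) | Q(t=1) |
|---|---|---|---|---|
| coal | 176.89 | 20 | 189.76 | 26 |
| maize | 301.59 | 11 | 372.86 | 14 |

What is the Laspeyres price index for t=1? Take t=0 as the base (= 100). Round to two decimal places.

Laspeyres price index uses base-period quantities as weights.
ΣP(t=1)·Q(t=0) = 189.76×20 + 372.86×11 = 3795.2 + 4101.46 = 7896.66
ΣP(t=0)·Q(t=0) = 176.89×20 + 301.59×11 = 3537.8 + 3317.49 = 6855.29
Index = 7896.66 / 6855.29 × 100 = 115.1908

115.19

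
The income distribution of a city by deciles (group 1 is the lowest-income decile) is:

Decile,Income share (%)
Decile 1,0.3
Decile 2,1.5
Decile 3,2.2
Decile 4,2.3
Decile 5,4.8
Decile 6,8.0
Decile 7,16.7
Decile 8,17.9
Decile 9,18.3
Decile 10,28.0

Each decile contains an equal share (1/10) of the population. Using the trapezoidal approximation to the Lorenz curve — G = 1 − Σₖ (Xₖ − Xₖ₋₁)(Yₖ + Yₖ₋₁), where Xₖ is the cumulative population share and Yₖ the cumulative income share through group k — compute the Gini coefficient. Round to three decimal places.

0.492

Cumulative income shares Yₖ: 0.0030, 0.0180, 0.0400, 0.0630, 0.1110, 0.1910, 0.3580, 0.5370, 0.7200, 1.0000
Σ (Xₖ−Xₖ₋₁)(Yₖ+Yₖ₋₁) = (1/10)(0.0030+0.0000) + (1/10)(0.0180+0.0030) + (1/10)(0.0400+0.0180) + (1/10)(0.0630+0.0400) + (1/10)(0.1110+0.0630) + (1/10)(0.1910+0.1110) + (1/10)(0.3580+0.1910) + (1/10)(0.5370+0.3580) + (1/10)(0.7200+0.5370) + (1/10)(1.0000+0.7200)
  = 0.0003 + 0.0021 + 0.0058 + 0.0103 + 0.0174 + 0.0302 + 0.0549 + 0.0895 + 0.1257 + 0.1720 = 0.5082
G = 1 − 0.5082 = 0.4918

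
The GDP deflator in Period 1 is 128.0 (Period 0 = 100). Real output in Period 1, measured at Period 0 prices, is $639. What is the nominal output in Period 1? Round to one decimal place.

Nominal = Real × (Index/100) = 639 × (128.0/100)
        = 639 × 1.280 = 817.9200

817.9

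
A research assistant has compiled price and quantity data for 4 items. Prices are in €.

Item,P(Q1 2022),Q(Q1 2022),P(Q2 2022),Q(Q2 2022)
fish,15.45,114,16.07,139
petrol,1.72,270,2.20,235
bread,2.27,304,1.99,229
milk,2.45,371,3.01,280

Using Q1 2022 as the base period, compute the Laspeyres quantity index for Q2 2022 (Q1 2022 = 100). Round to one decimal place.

Laspeyres quantity index uses base-period prices as weights.
ΣP(Q1 2022)·Q(Q2 2022) = 15.45×139 + 1.72×235 + 2.27×229 + 2.45×280 = 2147.55 + 404.2 + 519.83 + 686 = 3757.58
ΣP(Q1 2022)·Q(Q1 2022) = 15.45×114 + 1.72×270 + 2.27×304 + 2.45×371 = 1761.3 + 464.4 + 690.08 + 908.95 = 3824.73
Index = 3757.58 / 3824.73 × 100 = 98.2443

98.2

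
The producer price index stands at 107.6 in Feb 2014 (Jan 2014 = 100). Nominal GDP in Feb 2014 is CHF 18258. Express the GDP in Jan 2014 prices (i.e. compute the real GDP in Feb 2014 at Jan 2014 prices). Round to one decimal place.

Real = Nominal ÷ (Index/100) = 18258 ÷ (107.6/100)
     = 18258 ÷ 1.076 = 16968.4015

16968.4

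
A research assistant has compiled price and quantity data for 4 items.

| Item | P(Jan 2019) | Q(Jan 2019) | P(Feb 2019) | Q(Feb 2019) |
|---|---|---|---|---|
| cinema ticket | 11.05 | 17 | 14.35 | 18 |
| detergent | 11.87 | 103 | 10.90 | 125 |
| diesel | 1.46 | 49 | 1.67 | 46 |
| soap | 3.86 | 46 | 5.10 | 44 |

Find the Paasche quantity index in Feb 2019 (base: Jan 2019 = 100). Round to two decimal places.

114.20

Paasche quantity index uses current-period prices as weights.
ΣP(Feb 2019)·Q(Feb 2019) = 14.35×18 + 10.90×125 + 1.67×46 + 5.10×44 = 258.3 + 1362.5 + 76.82 + 224.4 = 1922.02
ΣP(Feb 2019)·Q(Jan 2019) = 14.35×17 + 10.90×103 + 1.67×49 + 5.10×46 = 243.95 + 1122.7 + 81.83 + 234.6 = 1683.08
Index = 1922.02 / 1683.08 × 100 = 114.1966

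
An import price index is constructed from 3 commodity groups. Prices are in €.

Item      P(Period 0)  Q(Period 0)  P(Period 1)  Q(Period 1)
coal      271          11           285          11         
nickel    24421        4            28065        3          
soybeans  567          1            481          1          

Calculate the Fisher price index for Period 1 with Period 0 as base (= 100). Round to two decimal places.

Laspeyres component (base-period weights):
ΣP(Period 1)Q(Period 0) = 285×11 + 28065×4 + 481×1 = 3135 + 112260 + 481 = 115876
ΣP(Period 0)Q(Period 0) = 271×11 + 24421×4 + 567×1 = 2981 + 97684 + 567 = 101232
L = 115876 / 101232 × 100 = 114.4658
Paasche component (current-period weights):
ΣP(Period 1)Q(Period 1) = 285×11 + 28065×3 + 481×1 = 3135 + 84195 + 481 = 87811
ΣP(Period 0)Q(Period 1) = 271×11 + 24421×3 + 567×1 = 2981 + 73263 + 567 = 76811
P = 87811 / 76811 × 100 = 114.3209
Fisher = √(L × P) = √(114.4658 × 114.3209) = 114.3933

114.39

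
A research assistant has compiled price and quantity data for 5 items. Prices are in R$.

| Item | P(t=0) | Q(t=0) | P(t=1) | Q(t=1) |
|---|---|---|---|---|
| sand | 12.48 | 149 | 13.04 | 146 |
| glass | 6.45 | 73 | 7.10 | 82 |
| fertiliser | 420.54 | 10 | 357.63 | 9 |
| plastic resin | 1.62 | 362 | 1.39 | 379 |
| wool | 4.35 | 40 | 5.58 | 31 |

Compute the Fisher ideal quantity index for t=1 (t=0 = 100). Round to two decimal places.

94.52

Laspeyres component (base-period weights):
ΣP(t=0)Q(t=1) = 12.48×146 + 6.45×82 + 420.54×9 + 1.62×379 + 4.35×31 = 1822.08 + 528.9 + 3784.86 + 613.98 + 134.85 = 6884.67
ΣP(t=0)Q(t=0) = 12.48×149 + 6.45×73 + 420.54×10 + 1.62×362 + 4.35×40 = 1859.52 + 470.85 + 4205.4 + 586.44 + 174 = 7296.21
L = 6884.67 / 7296.21 × 100 = 94.3595
Paasche component (current-period weights):
ΣP(t=1)Q(t=1) = 13.04×146 + 7.10×82 + 357.63×9 + 1.39×379 + 5.58×31 = 1903.84 + 582.2 + 3218.67 + 526.81 + 172.98 = 6404.5
ΣP(t=1)Q(t=0) = 13.04×149 + 7.10×73 + 357.63×10 + 1.39×362 + 5.58×40 = 1942.96 + 518.3 + 3576.3 + 503.18 + 223.2 = 6763.94
P = 6404.5 / 6763.94 × 100 = 94.6859
Fisher = √(L × P) = √(94.3595 × 94.6859) = 94.5226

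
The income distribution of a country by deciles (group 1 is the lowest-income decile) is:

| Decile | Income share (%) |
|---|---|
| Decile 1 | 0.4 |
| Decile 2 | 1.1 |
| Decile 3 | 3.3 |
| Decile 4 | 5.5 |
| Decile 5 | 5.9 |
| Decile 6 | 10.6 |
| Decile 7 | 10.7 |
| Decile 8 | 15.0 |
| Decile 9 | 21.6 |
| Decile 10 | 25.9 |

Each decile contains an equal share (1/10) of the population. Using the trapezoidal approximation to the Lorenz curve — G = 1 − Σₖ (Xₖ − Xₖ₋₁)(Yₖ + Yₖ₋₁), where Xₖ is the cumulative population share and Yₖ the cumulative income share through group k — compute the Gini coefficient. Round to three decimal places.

Cumulative income shares Yₖ: 0.0040, 0.0150, 0.0480, 0.1030, 0.1620, 0.2680, 0.3750, 0.5250, 0.7410, 1.0000
Σ (Xₖ−Xₖ₋₁)(Yₖ+Yₖ₋₁) = (1/10)(0.0040+0.0000) + (1/10)(0.0150+0.0040) + (1/10)(0.0480+0.0150) + (1/10)(0.1030+0.0480) + (1/10)(0.1620+0.1030) + (1/10)(0.2680+0.1620) + (1/10)(0.3750+0.2680) + (1/10)(0.5250+0.3750) + (1/10)(0.7410+0.5250) + (1/10)(1.0000+0.7410)
  = 0.0004 + 0.0019 + 0.0063 + 0.0151 + 0.0265 + 0.0430 + 0.0643 + 0.0900 + 0.1266 + 0.1741 = 0.5482
G = 1 − 0.5482 = 0.4518

0.452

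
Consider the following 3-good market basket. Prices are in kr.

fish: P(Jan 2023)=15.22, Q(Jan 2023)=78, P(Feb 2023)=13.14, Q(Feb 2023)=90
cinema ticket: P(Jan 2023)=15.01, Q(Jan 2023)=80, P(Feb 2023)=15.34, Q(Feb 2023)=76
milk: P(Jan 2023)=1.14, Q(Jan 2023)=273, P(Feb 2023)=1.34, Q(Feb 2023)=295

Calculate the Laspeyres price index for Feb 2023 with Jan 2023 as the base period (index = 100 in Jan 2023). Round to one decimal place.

97.0

Laspeyres price index uses base-period quantities as weights.
ΣP(Feb 2023)·Q(Jan 2023) = 13.14×78 + 15.34×80 + 1.34×273 = 1024.92 + 1227.2 + 365.82 = 2617.94
ΣP(Jan 2023)·Q(Jan 2023) = 15.22×78 + 15.01×80 + 1.14×273 = 1187.16 + 1200.8 + 311.22 = 2699.18
Index = 2617.94 / 2699.18 × 100 = 96.9902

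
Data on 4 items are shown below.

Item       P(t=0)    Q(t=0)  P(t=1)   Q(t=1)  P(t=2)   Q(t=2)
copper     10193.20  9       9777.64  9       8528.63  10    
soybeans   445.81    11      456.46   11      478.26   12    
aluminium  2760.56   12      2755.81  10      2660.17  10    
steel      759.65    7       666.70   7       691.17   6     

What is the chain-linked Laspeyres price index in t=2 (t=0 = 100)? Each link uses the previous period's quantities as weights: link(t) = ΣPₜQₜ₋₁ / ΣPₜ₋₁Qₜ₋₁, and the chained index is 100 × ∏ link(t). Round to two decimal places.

87.69

Link t=0→t=1:
ΣP(t=1)Q(t=0) = 9777.64×9 + 456.46×11 + 2755.81×12 + 666.70×7 = 87998.76 + 5021.06 + 33069.72 + 4666.9 = 130756.44
ΣP(t=0)Q(t=0) = 10193.20×9 + 445.81×11 + 2760.56×12 + 759.65×7 = 91738.8 + 4903.91 + 33126.72 + 5317.55 = 135086.98
link = 130756.44/135086.98 = 0.967943
Link t=1→t=2:
ΣP(t=2)Q(t=1) = 8528.63×9 + 478.26×11 + 2660.17×10 + 691.17×7 = 76757.67 + 5260.86 + 26601.7 + 4838.19 = 113458.42
ΣP(t=1)Q(t=1) = 9777.64×9 + 456.46×11 + 2755.81×10 + 666.70×7 = 87998.76 + 5021.06 + 27558.1 + 4666.9 = 125244.82
link = 113458.42/125244.82 = 0.905893
Chained index = 100 × 0.967943 × 0.905893 = 87.6853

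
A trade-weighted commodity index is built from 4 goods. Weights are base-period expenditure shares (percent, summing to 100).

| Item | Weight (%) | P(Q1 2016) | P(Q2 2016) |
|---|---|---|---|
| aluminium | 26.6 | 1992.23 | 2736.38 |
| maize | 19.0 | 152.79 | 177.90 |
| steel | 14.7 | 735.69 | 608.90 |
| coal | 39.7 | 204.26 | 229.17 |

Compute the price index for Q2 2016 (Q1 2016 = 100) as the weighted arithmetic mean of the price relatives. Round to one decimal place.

115.4

aluminium: 26.6 × (2736.38/1992.23) = 26.6 × 1.373526 = 36.5358
maize: 19.0 × (177.90/152.79) = 19.0 × 1.164343 = 22.1225
steel: 14.7 × (608.90/735.69) = 14.7 × 0.827658 = 12.1666
coal: 39.7 × (229.17/204.26) = 39.7 × 1.121952 = 44.5415
Index = Σ wᵢ·(p₁ᵢ/p₀ᵢ) = 36.5358 + 22.1225 + 12.1666 + 44.5415 = 115.3664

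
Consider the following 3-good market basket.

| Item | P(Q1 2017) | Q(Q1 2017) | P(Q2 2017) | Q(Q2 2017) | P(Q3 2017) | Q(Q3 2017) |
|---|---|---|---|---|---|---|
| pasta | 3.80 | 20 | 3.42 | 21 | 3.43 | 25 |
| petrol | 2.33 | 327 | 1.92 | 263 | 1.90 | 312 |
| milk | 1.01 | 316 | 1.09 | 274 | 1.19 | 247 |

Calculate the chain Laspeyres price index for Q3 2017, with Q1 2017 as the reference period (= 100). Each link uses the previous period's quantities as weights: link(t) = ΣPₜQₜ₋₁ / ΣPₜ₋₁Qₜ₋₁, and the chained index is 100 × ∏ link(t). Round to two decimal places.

Link Q1 2017→Q2 2017:
ΣP(Q2 2017)Q(Q1 2017) = 3.42×20 + 1.92×327 + 1.09×316 = 68.4 + 627.84 + 344.44 = 1040.68
ΣP(Q1 2017)Q(Q1 2017) = 3.80×20 + 2.33×327 + 1.01×316 = 76 + 761.91 + 319.16 = 1157.07
link = 1040.68/1157.07 = 0.899410
Link Q2 2017→Q3 2017:
ΣP(Q3 2017)Q(Q2 2017) = 3.43×21 + 1.90×263 + 1.19×274 = 72.03 + 499.7 + 326.06 = 897.79
ΣP(Q2 2017)Q(Q2 2017) = 3.42×21 + 1.92×263 + 1.09×274 = 71.82 + 504.96 + 298.66 = 875.44
link = 897.79/875.44 = 1.025530
Chained index = 100 × 0.899410 × 1.025530 = 92.2372

92.24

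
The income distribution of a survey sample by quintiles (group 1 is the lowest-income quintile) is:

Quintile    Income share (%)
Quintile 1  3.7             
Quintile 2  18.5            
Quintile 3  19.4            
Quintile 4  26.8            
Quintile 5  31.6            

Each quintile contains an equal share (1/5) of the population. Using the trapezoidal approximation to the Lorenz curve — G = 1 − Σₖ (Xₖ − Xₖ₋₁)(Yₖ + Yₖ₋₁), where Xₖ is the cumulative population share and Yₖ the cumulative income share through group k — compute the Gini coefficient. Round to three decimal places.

0.256

Cumulative income shares Yₖ: 0.0370, 0.2220, 0.4160, 0.6840, 1.0000
Σ (Xₖ−Xₖ₋₁)(Yₖ+Yₖ₋₁) = (1/5)(0.0370+0.0000) + (1/5)(0.2220+0.0370) + (1/5)(0.4160+0.2220) + (1/5)(0.6840+0.4160) + (1/5)(1.0000+0.6840)
  = 0.0074 + 0.0518 + 0.1276 + 0.2200 + 0.3368 = 0.7436
G = 1 − 0.7436 = 0.2564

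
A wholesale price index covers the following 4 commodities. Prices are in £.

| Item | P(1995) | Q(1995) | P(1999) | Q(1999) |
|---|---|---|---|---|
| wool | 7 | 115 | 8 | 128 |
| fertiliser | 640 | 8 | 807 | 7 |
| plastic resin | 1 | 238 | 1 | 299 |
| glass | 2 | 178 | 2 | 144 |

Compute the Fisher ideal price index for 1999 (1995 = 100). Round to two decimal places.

122.00

Laspeyres component (base-period weights):
ΣP(1999)Q(1995) = 8×115 + 807×8 + 1×238 + 2×178 = 920 + 6456 + 238 + 356 = 7970
ΣP(1995)Q(1995) = 7×115 + 640×8 + 1×238 + 2×178 = 805 + 5120 + 238 + 356 = 6519
L = 7970 / 6519 × 100 = 122.2580
Paasche component (current-period weights):
ΣP(1999)Q(1999) = 8×128 + 807×7 + 1×299 + 2×144 = 1024 + 5649 + 299 + 288 = 7260
ΣP(1995)Q(1999) = 7×128 + 640×7 + 1×299 + 2×144 = 896 + 4480 + 299 + 288 = 5963
P = 7260 / 5963 × 100 = 121.7508
Fisher = √(L × P) = √(122.2580 × 121.7508) = 122.0041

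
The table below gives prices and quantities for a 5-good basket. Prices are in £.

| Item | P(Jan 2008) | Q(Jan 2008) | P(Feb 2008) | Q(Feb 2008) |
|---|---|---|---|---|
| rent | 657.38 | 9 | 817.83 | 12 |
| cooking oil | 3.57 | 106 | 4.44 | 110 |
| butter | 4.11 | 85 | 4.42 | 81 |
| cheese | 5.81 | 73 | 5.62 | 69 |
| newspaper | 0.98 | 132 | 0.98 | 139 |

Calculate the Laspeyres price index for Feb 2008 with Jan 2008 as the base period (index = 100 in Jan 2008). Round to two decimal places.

121.52

Laspeyres price index uses base-period quantities as weights.
ΣP(Feb 2008)·Q(Jan 2008) = 817.83×9 + 4.44×106 + 4.42×85 + 5.62×73 + 0.98×132 = 7360.47 + 470.64 + 375.7 + 410.26 + 129.36 = 8746.43
ΣP(Jan 2008)·Q(Jan 2008) = 657.38×9 + 3.57×106 + 4.11×85 + 5.81×73 + 0.98×132 = 5916.42 + 378.42 + 349.35 + 424.13 + 129.36 = 7197.68
Index = 8746.43 / 7197.68 × 100 = 121.5174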